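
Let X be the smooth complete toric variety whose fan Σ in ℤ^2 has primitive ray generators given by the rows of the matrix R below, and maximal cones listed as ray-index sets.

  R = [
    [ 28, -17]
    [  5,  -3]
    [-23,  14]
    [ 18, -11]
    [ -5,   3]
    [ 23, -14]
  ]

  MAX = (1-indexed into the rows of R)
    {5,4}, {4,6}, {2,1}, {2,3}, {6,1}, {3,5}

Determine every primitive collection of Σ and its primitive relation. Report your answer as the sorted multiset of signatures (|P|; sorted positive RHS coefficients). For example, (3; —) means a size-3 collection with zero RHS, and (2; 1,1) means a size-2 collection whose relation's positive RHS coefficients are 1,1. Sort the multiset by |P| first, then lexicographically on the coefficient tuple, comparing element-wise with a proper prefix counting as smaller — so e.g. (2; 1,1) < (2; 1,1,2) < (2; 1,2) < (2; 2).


The 9 primitive collections of Σ (r=6, n=2):

  P={2,5}:  v_{2} + v_{5} = 0  so sig = (2; —)
  P={3,6}:  v_{3} + v_{6} = 0  so sig = (2; —)
  P={1,3}:  v_{1} + v_{3} = v_{2}  so sig = (2; 1)
  P={1,5}:  v_{1} + v_{5} = v_{6}  so sig = (2; 1)
  P={2,4}:  v_{2} + v_{4} = v_{6}  so sig = (2; 1)
  P={2,6}:  v_{2} + v_{6} = v_{1}  so sig = (2; 1)
  P={3,4}:  v_{3} + v_{4} = v_{5}  so sig = (2; 1)
  P={5,6}:  v_{5} + v_{6} = v_{4}  so sig = (2; 1)
  P={1,4}:  v_{1} + v_{4} = 2·v_{6}  so sig = (2; 2)

Hence PRS(X_Σ) =
    |P|=2: 9 collections, coeffs (), (), (1), (1), (1), (1), (1), (1), (2)


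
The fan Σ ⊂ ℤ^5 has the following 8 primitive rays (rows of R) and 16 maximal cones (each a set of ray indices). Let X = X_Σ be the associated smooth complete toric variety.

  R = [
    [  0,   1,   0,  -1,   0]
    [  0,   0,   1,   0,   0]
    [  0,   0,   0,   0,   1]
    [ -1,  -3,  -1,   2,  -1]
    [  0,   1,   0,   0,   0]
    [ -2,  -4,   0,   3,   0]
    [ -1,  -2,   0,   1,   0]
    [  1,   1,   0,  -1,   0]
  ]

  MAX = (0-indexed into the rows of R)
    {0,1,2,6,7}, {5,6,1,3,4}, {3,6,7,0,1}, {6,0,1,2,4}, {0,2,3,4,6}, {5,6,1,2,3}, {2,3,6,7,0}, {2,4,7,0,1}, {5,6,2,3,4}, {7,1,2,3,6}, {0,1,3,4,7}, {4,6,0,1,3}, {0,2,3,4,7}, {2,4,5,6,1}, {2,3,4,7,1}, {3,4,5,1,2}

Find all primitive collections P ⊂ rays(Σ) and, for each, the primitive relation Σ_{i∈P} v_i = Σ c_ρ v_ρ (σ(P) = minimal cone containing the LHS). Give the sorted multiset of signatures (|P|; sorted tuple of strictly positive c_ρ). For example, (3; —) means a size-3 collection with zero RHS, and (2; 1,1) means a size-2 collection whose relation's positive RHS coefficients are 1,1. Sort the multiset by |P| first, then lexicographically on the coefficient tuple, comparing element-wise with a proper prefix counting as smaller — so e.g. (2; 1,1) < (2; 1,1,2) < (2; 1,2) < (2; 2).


Σ has 5 primitive collections:

  P = {5,7}:  v_{5} + v_{7} = v_{1} + v_{2} + v_{3}  →  sig = (2; 1,1,1)
  P = {0,5}:  v_{0} + v_{5} = v_{4} + 2·v_{6}  →  sig = (2; 1,2)
  P = {4,6,7}:  v_{4} + v_{6} + v_{7} = 0  →  sig = (3; —)
  P = {0,1,2,3}:  v_{0} + v_{1} + v_{2} + v_{3} = v_{6}  →  sig = (4; 1)
  P = {1,2,3,4,6}:  v_{1} + v_{2} + v_{3} + v_{4} + v_{6} = v_{5}  →  sig = (5; 1)

so the primitive-relation signature multiset is
{ (2; 1,1,1),  (2; 1,2),  (3; —),  (4; 1),  (5; 1) }


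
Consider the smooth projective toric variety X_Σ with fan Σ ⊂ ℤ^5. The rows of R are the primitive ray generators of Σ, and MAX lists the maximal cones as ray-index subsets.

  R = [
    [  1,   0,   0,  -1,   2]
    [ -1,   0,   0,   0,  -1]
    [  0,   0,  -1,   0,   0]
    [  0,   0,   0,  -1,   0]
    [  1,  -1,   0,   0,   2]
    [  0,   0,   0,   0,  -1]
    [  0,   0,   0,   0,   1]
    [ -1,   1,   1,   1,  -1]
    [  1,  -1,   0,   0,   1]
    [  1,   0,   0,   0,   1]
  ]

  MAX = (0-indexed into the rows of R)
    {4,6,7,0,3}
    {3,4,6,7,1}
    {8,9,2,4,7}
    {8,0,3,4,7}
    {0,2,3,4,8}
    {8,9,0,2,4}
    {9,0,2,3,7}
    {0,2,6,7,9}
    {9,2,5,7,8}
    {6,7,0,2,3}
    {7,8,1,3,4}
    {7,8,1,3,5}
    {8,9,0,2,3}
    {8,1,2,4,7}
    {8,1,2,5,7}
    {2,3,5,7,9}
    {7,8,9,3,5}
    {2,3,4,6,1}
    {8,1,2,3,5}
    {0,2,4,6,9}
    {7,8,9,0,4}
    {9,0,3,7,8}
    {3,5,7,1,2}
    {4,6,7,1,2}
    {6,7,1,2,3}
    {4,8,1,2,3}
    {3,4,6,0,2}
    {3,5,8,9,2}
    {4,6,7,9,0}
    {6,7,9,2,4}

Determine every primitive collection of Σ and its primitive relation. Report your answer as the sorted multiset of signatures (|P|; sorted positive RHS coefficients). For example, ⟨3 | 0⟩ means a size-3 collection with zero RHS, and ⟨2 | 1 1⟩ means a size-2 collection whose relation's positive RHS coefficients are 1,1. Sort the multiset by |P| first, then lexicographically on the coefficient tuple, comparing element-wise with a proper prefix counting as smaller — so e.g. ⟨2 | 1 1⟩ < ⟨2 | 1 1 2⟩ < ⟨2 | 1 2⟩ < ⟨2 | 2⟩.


Σ has 12 primitive collections:

  • {1,9}:  v_{1} + v_{9} = 0 — sig = ⟨2 | 0⟩
  • {5,6}:  v_{5} + v_{6} = 0 — sig = ⟨2 | 0⟩
  • {4,5}:  v_{4} + v_{5} = v_{8} — sig = ⟨2 | 1⟩
  • {6,8}:  v_{6} + v_{8} = v_{4} — sig = ⟨2 | 1⟩
  • {0,1}:  v_{0} + v_{1} = v_{3} + v_{6} — sig = ⟨2 | 1 1⟩
  • {0,5}:  v_{0} + v_{5} = v_{3} + v_{9} — sig = ⟨2 | 1 1⟩
  • {3,6,9}:  v_{3} + v_{6} + v_{9} = v_{0} — sig = ⟨3 | 1⟩
  • {3,4,9}:  v_{3} + v_{4} + v_{9} = v_{0} + v_{8} — sig = ⟨3 | 1 1⟩
  • {2,3,7,8}:  v_{2} + v_{3} + v_{7} + v_{8} = 0 — sig = ⟨4 | 0⟩
  • {2,3,4,7}:  v_{2} + v_{3} + v_{4} + v_{7} = v_{6} — sig = ⟨4 | 1⟩
  • {0,2,7,8}:  v_{0} + v_{2} + v_{7} + v_{8} = v_{6} + v_{9} — sig = ⟨4 | 1 1⟩
  • {0,2,4,7}:  v_{0} + v_{2} + v_{4} + v_{7} = 2·v_{6} + v_{9} — sig = ⟨4 | 1 2⟩

Signatures (|P|; sorted positive RHS coefficients), sorted:
    ⟨2 | 0⟩
    ⟨2 | 0⟩
    ⟨2 | 1⟩
    ⟨2 | 1⟩
    ⟨2 | 1 1⟩
    ⟨2 | 1 1⟩
    ⟨3 | 1⟩
    ⟨3 | 1 1⟩
    ⟨4 | 0⟩
    ⟨4 | 1⟩
    ⟨4 | 1 1⟩
    ⟨4 | 1 2⟩


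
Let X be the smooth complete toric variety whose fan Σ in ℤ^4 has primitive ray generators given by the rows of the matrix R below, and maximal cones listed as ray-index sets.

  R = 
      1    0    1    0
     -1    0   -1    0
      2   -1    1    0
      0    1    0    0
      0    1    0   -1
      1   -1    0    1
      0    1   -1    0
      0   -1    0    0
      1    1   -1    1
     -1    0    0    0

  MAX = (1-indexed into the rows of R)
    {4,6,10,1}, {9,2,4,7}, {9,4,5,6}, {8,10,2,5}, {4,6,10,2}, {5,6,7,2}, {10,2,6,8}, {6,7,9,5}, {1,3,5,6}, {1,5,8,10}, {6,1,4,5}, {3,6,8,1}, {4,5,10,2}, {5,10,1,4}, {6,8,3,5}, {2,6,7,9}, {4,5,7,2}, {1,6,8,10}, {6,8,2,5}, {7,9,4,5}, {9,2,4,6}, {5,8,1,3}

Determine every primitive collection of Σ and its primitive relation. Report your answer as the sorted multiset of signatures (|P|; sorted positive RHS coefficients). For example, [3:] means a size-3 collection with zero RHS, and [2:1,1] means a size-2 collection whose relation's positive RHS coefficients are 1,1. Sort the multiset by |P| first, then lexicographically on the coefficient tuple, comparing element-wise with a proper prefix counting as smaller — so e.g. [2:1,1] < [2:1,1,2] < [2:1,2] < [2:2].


Σ has 18 primitive collections:

  P={1,2}:  v_{1} + v_{2} = 0 ; sig = [2:]
  P={4,8}:  v_{4} + v_{8} = 0 ; sig = [2:]
  P={3,10}:  v_{3} + v_{10} = v_{1} + v_{8} ; sig = [2:1,1]
  P={7,10}:  v_{7} + v_{10} = v_{2} + v_{4} ; sig = [2:1,1]
  P={8,9}:  v_{8} + v_{9} = v_{6} + v_{7} ; sig = [2:1,1]
  P={1,7}:  v_{1} + v_{7} = v_{4} + v_{5} + v_{6} ; sig = [2:1,1,1]
  P={2,3}:  v_{2} + v_{3} = v_{5} + v_{6} + v_{8} ; sig = [2:1,1,1]
  P={3,4}:  v_{3} + v_{4} = v_{1} + v_{5} + v_{6} ; sig = [2:1,1,1]
  P={7,8}:  v_{7} + v_{8} = v_{2} + v_{5} + v_{6} ; sig = [2:1,1,1]
  P={9,10}:  v_{9} + v_{10} = v_{2} + 2·v_{4} + v_{6} ; sig = [2:1,1,2]
  P={1,9}:  v_{1} + v_{9} = 2·v_{4} + v_{5} + 2·v_{6} ; sig = [2:1,2,2]
  P={3,9}:  v_{3} + v_{9} = v_{4} + 2·v_{5} + 3·v_{6} ; sig = [2:1,2,3]
  P={3,7}:  v_{3} + v_{7} = 2·v_{5} + 2·v_{6} ; sig = [2:2,2]
  P={5,6,10}:  v_{5} + v_{6} + v_{10} = 0 ; sig = [3:]
  P={4,6,7}:  v_{4} + v_{6} + v_{7} = v_{9} ; sig = [3:1]
  P={2,5,9}:  v_{2} + v_{5} + v_{9} = 2·v_{7} ; sig = [3:2]
  P={1,5,6,8}:  v_{1} + v_{5} + v_{6} + v_{8} = v_{3} ; sig = [4:1]
  P={2,4,5,6}:  v_{2} + v_{4} + v_{5} + v_{6} = v_{7} ; sig = [4:1]

Hence PRS(X_Σ) =
[[2:], [2:], [2:1,1], [2:1,1], [2:1,1], [2:1,1,1], [2:1,1,1], [2:1,1,1], [2:1,1,1], [2:1,1,2], [2:1,2,2], [2:1,2,3], [2:2,2], [3:], [3:1], [3:2], [4:1], [4:1]]


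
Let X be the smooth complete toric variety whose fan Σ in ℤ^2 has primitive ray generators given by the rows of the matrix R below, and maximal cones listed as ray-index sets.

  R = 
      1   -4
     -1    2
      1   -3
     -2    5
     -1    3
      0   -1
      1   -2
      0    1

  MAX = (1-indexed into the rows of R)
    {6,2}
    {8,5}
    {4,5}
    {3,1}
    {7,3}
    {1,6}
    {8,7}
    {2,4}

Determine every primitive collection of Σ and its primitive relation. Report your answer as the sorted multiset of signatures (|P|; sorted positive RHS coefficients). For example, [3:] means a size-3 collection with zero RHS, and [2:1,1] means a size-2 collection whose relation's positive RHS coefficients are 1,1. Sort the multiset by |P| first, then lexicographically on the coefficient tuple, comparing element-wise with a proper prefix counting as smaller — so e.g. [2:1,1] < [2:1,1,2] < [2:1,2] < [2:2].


Minimal non-faces — 20 found among 8 rays, 8 max cones:

  {2,7}:  v_{2} + v_{7} = 0  so sig = [2:]
  {3,5}:  v_{3} + v_{5} = 0  so sig = [2:]
  {6,8}:  v_{6} + v_{8} = 0  so sig = [2:]
  {1,5}:  v_{1} + v_{5} = v_{6}  so sig = [2:1]
  {1,8}:  v_{1} + v_{8} = v_{3}  so sig = [2:1]
  {2,3}:  v_{2} + v_{3} = v_{6}  so sig = [2:1]
  {2,5}:  v_{2} + v_{5} = v_{4}  so sig = [2:1]
  {2,8}:  v_{2} + v_{8} = v_{5}  so sig = [2:1]
  {3,4}:  v_{3} + v_{4} = v_{2}  so sig = [2:1]
  {3,6}:  v_{3} + v_{6} = v_{1}  so sig = [2:1]
  {3,8}:  v_{3} + v_{8} = v_{7}  so sig = [2:1]
  {4,7}:  v_{4} + v_{7} = v_{5}  so sig = [2:1]
  {5,6}:  v_{5} + v_{6} = v_{2}  so sig = [2:1]
  {5,7}:  v_{5} + v_{7} = v_{8}  so sig = [2:1]
  {6,7}:  v_{6} + v_{7} = v_{3}  so sig = [2:1]
  {1,4}:  v_{1} + v_{4} = v_{2} + v_{6}  so sig = [2:1,1]
  {1,2}:  v_{1} + v_{2} = 2·v_{6}  so sig = [2:2]
  {1,7}:  v_{1} + v_{7} = 2·v_{3}  so sig = [2:2]
  {4,6}:  v_{4} + v_{6} = 2·v_{2}  so sig = [2:2]
  {4,8}:  v_{4} + v_{8} = 2·v_{5}  so sig = [2:2]

Hence PRS(X_Σ) =
{ [2:] ×3,  [2:1] ×12,  [2:1,1],  [2:2] ×4 }


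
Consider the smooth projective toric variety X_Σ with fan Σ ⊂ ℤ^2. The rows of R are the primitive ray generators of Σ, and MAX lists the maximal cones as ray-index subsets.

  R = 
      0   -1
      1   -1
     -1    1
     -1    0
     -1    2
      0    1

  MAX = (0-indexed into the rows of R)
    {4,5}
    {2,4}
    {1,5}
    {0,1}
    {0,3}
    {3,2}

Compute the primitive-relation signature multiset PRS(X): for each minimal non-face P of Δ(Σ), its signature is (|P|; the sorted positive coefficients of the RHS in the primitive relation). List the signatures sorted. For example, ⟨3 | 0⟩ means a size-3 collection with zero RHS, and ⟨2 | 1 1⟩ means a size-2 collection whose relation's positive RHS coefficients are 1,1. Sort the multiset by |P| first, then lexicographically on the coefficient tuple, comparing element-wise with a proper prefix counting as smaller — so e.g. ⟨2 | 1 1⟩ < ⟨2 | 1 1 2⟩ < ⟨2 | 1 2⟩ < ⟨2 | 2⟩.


9 minimal non-faces of Δ(Σ) (on 6 rays):

  • {0,5}:  v_{0} + v_{5} = 0  →  sig = ⟨2 | 0⟩
  • {1,2}:  v_{1} + v_{2} = 0  →  sig = ⟨2 | 0⟩
  • {0,2}:  v_{0} + v_{2} = v_{3}  →  sig = ⟨2 | 1⟩
  • {0,4}:  v_{0} + v_{4} = v_{2}  →  sig = ⟨2 | 1⟩
  • {1,3}:  v_{1} + v_{3} = v_{0}  →  sig = ⟨2 | 1⟩
  • {1,4}:  v_{1} + v_{4} = v_{5}  →  sig = ⟨2 | 1⟩
  • {2,5}:  v_{2} + v_{5} = v_{4}  →  sig = ⟨2 | 1⟩
  • {3,5}:  v_{3} + v_{5} = v_{2}  →  sig = ⟨2 | 1⟩
  • {3,4}:  v_{3} + v_{4} = 2·v_{2}  →  sig = ⟨2 | 2⟩

Signatures (|P|; sorted positive RHS coefficients), sorted:
    ⟨2 | 0⟩
    ⟨2 | 0⟩
    ⟨2 | 1⟩
    ⟨2 | 1⟩
    ⟨2 | 1⟩
    ⟨2 | 1⟩
    ⟨2 | 1⟩
    ⟨2 | 1⟩
    ⟨2 | 2⟩


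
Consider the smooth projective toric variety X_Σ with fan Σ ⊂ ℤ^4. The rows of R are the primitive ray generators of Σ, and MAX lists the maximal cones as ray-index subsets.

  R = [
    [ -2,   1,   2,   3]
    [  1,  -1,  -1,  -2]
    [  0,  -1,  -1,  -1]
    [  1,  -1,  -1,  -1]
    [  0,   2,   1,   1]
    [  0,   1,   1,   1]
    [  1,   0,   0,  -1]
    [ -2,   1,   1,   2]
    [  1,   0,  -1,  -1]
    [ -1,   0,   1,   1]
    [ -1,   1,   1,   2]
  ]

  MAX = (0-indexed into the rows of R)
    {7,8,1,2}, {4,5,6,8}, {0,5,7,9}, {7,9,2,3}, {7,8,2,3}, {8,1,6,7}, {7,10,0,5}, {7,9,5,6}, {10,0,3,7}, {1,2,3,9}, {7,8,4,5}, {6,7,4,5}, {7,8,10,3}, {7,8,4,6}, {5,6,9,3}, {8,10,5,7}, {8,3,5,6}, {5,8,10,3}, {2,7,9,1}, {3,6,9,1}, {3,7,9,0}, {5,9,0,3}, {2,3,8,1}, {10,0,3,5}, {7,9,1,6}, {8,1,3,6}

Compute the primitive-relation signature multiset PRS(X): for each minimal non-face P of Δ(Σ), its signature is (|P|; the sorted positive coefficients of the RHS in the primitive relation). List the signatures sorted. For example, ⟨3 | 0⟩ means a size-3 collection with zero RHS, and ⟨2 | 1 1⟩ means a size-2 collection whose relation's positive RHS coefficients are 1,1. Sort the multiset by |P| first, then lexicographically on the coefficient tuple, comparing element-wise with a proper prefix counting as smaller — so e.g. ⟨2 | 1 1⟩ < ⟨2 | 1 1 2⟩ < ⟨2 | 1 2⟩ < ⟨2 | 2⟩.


|primitive collections| = 22. Relations:

  P={1,10}:  v_{1} + v_{10} = 0 ; sig = ⟨2 | 0⟩
  P={2,5}:  v_{2} + v_{5} = 0 ; sig = ⟨2 | 0⟩
  P={8,9}:  v_{8} + v_{9} = 0 ; sig = ⟨2 | 0⟩
  P={0,1}:  v_{0} + v_{1} = v_{9} ; sig = ⟨2 | 1⟩
  P={0,8}:  v_{0} + v_{8} = v_{10} ; sig = ⟨2 | 1⟩
  P={1,5}:  v_{1} + v_{5} = v_{6} ; sig = ⟨2 | 1⟩
  P={2,6}:  v_{2} + v_{6} = v_{1} ; sig = ⟨2 | 1⟩
  P={6,10}:  v_{6} + v_{10} = v_{5} ; sig = ⟨2 | 1⟩
  P={9,10}:  v_{9} + v_{10} = v_{0} ; sig = ⟨2 | 1⟩
  P={0,6}:  v_{0} + v_{6} = v_{5} + v_{9} ; sig = ⟨2 | 1 1⟩
  P={2,10}:  v_{2} + v_{10} = v_{3} + v_{7} ; sig = ⟨2 | 1 1⟩
  P={3,4}:  v_{3} + v_{4} = v_{5} + v_{8} ; sig = ⟨2 | 1 1⟩
  P={0,2}:  v_{0} + v_{2} = v_{3} + v_{7} + v_{9} ; sig = ⟨2 | 1 1 1⟩
  P={2,4}:  v_{2} + v_{4} = v_{6} + v_{7} + v_{8} ; sig = ⟨2 | 1 1 1⟩
  P={4,9}:  v_{4} + v_{9} = v_{5} + v_{6} + v_{7} ; sig = ⟨2 | 1 1 1⟩
  P={1,4}:  v_{1} + v_{4} = 2·v_{6} + v_{7} + v_{8} ; sig = ⟨2 | 1 1 2⟩
  P={4,10}:  v_{4} + v_{10} = 2·v_{5} + v_{7} + v_{8} ; sig = ⟨2 | 1 1 2⟩
  P={0,4}:  v_{0} + v_{4} = 2·v_{5} + v_{7} ; sig = ⟨2 | 1 2⟩
  P={3,6,7}:  v_{3} + v_{6} + v_{7} = 0 ; sig = ⟨3 | 0⟩
  P={1,3,7}:  v_{1} + v_{3} + v_{7} = v_{2} ; sig = ⟨3 | 1⟩
  P={3,5,7}:  v_{3} + v_{5} + v_{7} = v_{10} ; sig = ⟨3 | 1⟩
  P={5,6,7,8}:  v_{5} + v_{6} + v_{7} + v_{8} = v_{4} ; sig = ⟨4 | 1⟩

Hence PRS(X_Σ) =
    |P|=2: 18 collections, coeffs (), (), (), (1), (1), (1), (1), (1), (1), (1,1), (1,1), (1,1), (1,1,1), (1,1,1), (1,1,1), (1,1,2), (1,1,2), (1,2)
    |P|=3: 3 collections, coeffs (), (1), (1)
    |P|=4: 1 collection, coeffs (1)


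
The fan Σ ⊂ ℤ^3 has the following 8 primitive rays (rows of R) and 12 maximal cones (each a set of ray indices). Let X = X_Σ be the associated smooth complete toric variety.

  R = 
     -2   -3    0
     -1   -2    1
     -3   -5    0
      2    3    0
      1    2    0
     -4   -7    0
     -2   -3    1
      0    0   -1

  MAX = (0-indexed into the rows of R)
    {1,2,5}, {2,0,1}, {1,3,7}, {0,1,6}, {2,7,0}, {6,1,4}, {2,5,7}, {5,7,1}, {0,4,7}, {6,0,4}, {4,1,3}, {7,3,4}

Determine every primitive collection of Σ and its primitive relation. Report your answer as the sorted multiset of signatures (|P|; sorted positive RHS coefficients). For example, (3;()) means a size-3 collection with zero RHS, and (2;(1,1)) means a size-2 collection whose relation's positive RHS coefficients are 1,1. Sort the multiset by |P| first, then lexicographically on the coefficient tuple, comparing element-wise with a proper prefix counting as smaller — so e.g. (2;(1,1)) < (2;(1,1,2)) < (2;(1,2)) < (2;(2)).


Σ has 14 primitive collections:

  P={0,3}:  v_{0} + v_{3} = 0  →  sig = (2;())
  P={2,4}:  v_{2} + v_{4} = v_{0}  →  sig = (2;(1))
  P={4,5}:  v_{4} + v_{5} = v_{2}  →  sig = (2;(1))
  P={6,7}:  v_{6} + v_{7} = v_{0}  →  sig = (2;(1))
  P={2,3}:  v_{2} + v_{3} = v_{1} + v_{7}  →  sig = (2;(1,1))
  P={3,6}:  v_{3} + v_{6} = v_{1} + v_{4}  →  sig = (2;(1,1))
  P={5,6}:  v_{5} + v_{6} = v_{0} + v_{1} + v_{2}  →  sig = (2;(1,1,1))
  P={2,6}:  v_{2} + v_{6} = 2·v_{0} + v_{1}  →  sig = (2;(1,2))
  P={0,5}:  v_{0} + v_{5} = 2·v_{2}  →  sig = (2;(2))
  P={3,5}:  v_{3} + v_{5} = 2·v_{1} + 2·v_{7}  →  sig = (2;(2,2))
  P={1,4,7}:  v_{1} + v_{4} + v_{7} = 0  →  sig = (3;())
  P={0,1,4}:  v_{0} + v_{1} + v_{4} = v_{6}  →  sig = (3;(1))
  P={0,1,7}:  v_{0} + v_{1} + v_{7} = v_{2}  →  sig = (3;(1))
  P={1,2,7}:  v_{1} + v_{2} + v_{7} = v_{5}  →  sig = (3;(1))

Signatures (|P|; sorted positive RHS coefficients), sorted:
{ (2;()),  (2;(1)) ×3,  (2;(1,1)) ×2,  (2;(1,1,1)),  (2;(1,2)),  (2;(2)),  (2;(2,2)),  (3;()),  (3;(1)) ×3 }


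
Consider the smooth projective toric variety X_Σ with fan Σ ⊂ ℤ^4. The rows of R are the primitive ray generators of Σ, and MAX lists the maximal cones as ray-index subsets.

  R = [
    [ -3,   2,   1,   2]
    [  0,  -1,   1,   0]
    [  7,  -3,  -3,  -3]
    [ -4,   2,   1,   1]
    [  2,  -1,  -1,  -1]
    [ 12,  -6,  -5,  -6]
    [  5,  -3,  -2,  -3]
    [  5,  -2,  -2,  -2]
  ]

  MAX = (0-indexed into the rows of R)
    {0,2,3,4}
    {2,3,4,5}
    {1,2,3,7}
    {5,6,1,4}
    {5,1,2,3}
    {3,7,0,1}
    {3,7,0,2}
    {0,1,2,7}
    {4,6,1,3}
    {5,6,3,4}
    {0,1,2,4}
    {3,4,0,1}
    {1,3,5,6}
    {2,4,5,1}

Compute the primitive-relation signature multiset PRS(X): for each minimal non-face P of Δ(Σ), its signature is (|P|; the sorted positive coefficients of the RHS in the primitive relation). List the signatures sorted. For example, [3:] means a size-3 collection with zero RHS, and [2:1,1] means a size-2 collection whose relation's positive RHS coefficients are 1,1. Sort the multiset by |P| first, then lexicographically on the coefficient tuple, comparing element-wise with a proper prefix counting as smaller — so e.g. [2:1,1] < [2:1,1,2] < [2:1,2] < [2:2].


9 minimal non-faces of Δ(Σ) (on 8 rays):

  P={0,6}:  v_{0} + v_{6} = v_{4}  ⟹  sig = [2:1]
  P={2,6}:  v_{2} + v_{6} = v_{5}  ⟹  sig = [2:1]
  P={4,7}:  v_{4} + v_{7} = v_{2}  ⟹  sig = [2:1]
  P={0,5}:  v_{0} + v_{5} = v_{2} + v_{4}  ⟹  sig = [2:1,1]
  P={6,7}:  v_{6} + v_{7} = v_{1} + 2·v_{2} + v_{3}  ⟹  sig = [2:1,1,2]
  P={5,7}:  v_{5} + v_{7} = v_{1} + 3·v_{2} + v_{3}  ⟹  sig = [2:1,1,3]
  P={0,1,2,3}:  v_{0} + v_{1} + v_{2} + v_{3} = 0  ⟹  sig = [4:]
  P={1,2,3,4}:  v_{1} + v_{2} + v_{3} + v_{4} = v_{6}  ⟹  sig = [4:1]
  P={1,3,4,5}:  v_{1} + v_{3} + v_{4} + v_{5} = 2·v_{6}  ⟹  sig = [4:2]

so the primitive-relation signature multiset is
{ [2:1] ×3,  [2:1,1],  [2:1,1,2],  [2:1,1,3],  [4:],  [4:1],  [4:2] }


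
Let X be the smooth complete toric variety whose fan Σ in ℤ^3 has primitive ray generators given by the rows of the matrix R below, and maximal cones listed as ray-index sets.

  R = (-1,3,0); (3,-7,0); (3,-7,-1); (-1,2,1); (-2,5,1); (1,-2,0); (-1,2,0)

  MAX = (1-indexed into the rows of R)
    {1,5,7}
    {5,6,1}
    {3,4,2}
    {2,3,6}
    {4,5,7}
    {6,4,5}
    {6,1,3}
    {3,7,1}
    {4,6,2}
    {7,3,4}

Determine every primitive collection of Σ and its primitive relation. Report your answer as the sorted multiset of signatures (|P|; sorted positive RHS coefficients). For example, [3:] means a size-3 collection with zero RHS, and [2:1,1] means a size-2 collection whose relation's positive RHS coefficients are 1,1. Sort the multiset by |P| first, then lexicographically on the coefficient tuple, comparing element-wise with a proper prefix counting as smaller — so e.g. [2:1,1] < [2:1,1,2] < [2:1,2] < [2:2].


Primitive collections (7):

  • {6,7}:  v_{6} + v_{7} = 0 — sig = [2:]
  • {1,4}:  v_{1} + v_{4} = v_{5} — sig = [2:1]
  • {3,5}:  v_{3} + v_{5} = v_{6} — sig = [2:1]
  • {2,7}:  v_{2} + v_{7} = v_{3} + v_{4} — sig = [2:1,1]
  • {2,5}:  v_{2} + v_{5} = v_{4} + 2·v_{6} — sig = [2:1,2]
  • {1,2}:  v_{1} + v_{2} = 2·v_{6} — sig = [2:2]
  • {3,4,6}:  v_{3} + v_{4} + v_{6} = v_{2} — sig = [3:1]

Sorted signature multiset PRS(X):
{ [2:],  [2:1] ×2,  [2:1,1],  [2:1,2],  [2:2],  [3:1] }


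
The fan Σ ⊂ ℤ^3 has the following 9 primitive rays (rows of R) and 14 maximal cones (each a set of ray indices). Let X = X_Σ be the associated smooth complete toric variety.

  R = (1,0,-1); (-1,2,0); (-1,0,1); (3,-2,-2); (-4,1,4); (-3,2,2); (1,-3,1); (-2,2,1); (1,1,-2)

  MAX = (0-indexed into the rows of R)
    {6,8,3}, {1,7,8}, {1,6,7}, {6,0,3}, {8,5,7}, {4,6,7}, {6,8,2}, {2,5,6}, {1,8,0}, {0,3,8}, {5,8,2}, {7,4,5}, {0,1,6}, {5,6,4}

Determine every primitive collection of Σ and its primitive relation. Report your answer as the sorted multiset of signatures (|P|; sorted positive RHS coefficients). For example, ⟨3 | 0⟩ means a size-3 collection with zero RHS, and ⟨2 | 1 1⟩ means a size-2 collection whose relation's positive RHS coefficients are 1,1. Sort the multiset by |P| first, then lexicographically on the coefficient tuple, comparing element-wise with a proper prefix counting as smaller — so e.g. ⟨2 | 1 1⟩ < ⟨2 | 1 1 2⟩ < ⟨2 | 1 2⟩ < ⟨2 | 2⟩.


Δ(Σ) — 9 vertices, 20 min non-faces:

  {0,2}:  v_{0} + v_{2} = 0  ⇒ sig = ⟨2 | 0⟩
  {3,5}:  v_{3} + v_{5} = 0  ⇒ sig = ⟨2 | 0⟩
  {0,5}:  v_{0} + v_{5} = v_{7}  ⇒ sig = ⟨2 | 1⟩
  {0,7}:  v_{0} + v_{7} = v_{1}  ⇒ sig = ⟨2 | 1⟩
  {1,2}:  v_{1} + v_{2} = v_{7}  ⇒ sig = ⟨2 | 1⟩
  {2,7}:  v_{2} + v_{7} = v_{5}  ⇒ sig = ⟨2 | 1⟩
  {3,7}:  v_{3} + v_{7} = v_{0}  ⇒ sig = ⟨2 | 1⟩
  {4,8}:  v_{4} + v_{8} = v_{5}  ⇒ sig = ⟨2 | 1⟩
  {2,3}:  v_{2} + v_{3} = v_{6} + v_{8}  ⇒ sig = ⟨2 | 1 1⟩
  {3,4}:  v_{3} + v_{4} = v_{6} + v_{7}  ⇒ sig = ⟨2 | 1 1⟩
  {0,4}:  v_{0} + v_{4} = v_{6} + 2·v_{7}  ⇒ sig = ⟨2 | 1 2⟩
  {2,4}:  v_{2} + v_{4} = 2·v_{5} + v_{6}  ⇒ sig = ⟨2 | 1 2⟩
  {1,4}:  v_{1} + v_{4} = v_{6} + 3·v_{7}  ⇒ sig = ⟨2 | 1 3⟩
  {1,3}:  v_{1} + v_{3} = 2·v_{0}  ⇒ sig = ⟨2 | 2⟩
  {1,5}:  v_{1} + v_{5} = 2·v_{7}  ⇒ sig = ⟨2 | 2⟩
  {6,7,8}:  v_{6} + v_{7} + v_{8} = 0  ⇒ sig = ⟨3 | 0⟩
  {0,6,8}:  v_{0} + v_{6} + v_{8} = v_{3}  ⇒ sig = ⟨3 | 1⟩
  {1,6,8}:  v_{1} + v_{6} + v_{8} = v_{0}  ⇒ sig = ⟨3 | 1⟩
  {5,6,7}:  v_{5} + v_{6} + v_{7} = v_{4}  ⇒ sig = ⟨3 | 1⟩
  {5,6,8}:  v_{5} + v_{6} + v_{8} = v_{2}  ⇒ sig = ⟨3 | 1⟩

Sorted signature multiset PRS(X):
    ⟨2 | 0⟩
    ⟨2 | 0⟩
    ⟨2 | 1⟩
    ⟨2 | 1⟩
    ⟨2 | 1⟩
    ⟨2 | 1⟩
    ⟨2 | 1⟩
    ⟨2 | 1⟩
    ⟨2 | 1 1⟩
    ⟨2 | 1 1⟩
    ⟨2 | 1 2⟩
    ⟨2 | 1 2⟩
    ⟨2 | 1 3⟩
    ⟨2 | 2⟩
    ⟨2 | 2⟩
    ⟨3 | 0⟩
    ⟨3 | 1⟩
    ⟨3 | 1⟩
    ⟨3 | 1⟩
    ⟨3 | 1⟩


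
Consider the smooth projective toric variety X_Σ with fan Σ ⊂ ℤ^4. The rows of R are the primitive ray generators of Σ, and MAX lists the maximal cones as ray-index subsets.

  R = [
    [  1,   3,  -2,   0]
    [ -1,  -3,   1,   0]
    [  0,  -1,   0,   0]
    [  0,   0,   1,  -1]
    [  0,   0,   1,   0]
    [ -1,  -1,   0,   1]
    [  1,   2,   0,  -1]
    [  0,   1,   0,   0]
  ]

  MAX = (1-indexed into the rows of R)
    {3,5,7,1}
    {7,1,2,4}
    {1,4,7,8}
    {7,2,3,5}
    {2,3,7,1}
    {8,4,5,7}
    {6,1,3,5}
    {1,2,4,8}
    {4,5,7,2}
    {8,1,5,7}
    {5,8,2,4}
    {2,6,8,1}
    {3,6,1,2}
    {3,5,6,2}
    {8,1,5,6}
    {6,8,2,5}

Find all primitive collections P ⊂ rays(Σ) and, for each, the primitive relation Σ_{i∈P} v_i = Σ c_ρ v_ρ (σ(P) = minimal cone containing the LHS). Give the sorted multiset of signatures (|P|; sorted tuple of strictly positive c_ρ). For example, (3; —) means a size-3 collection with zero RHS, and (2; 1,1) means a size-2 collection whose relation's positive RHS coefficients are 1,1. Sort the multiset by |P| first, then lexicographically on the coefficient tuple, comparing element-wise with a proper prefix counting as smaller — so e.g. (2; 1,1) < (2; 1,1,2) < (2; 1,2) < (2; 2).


Primitive collections (7):

  {3,8}:  v_{3} + v_{8} = 0  ⟹  sig = (2; —)
  {6,7}:  v_{6} + v_{7} = v_{8}  ⟹  sig = (2; 1)
  {3,4}:  v_{3} + v_{4} = v_{2} + v_{7}  ⟹  sig = (2; 1,1)
  {4,6}:  v_{4} + v_{6} = v_{2} + 2·v_{8}  ⟹  sig = (2; 1,2)
  {1,2,5}:  v_{1} + v_{2} + v_{5} = 0  ⟹  sig = (3; —)
  {2,7,8}:  v_{2} + v_{7} + v_{8} = v_{4}  ⟹  sig = (3; 1)
  {1,4,5}:  v_{1} + v_{4} + v_{5} = v_{7} + v_{8}  ⟹  sig = (3; 1,1)

Signatures (|P|; sorted positive RHS coefficients), sorted:
{ (2; —),  (2; 1),  (2; 1,1),  (2; 1,2),  (3; —),  (3; 1),  (3; 1,1) }


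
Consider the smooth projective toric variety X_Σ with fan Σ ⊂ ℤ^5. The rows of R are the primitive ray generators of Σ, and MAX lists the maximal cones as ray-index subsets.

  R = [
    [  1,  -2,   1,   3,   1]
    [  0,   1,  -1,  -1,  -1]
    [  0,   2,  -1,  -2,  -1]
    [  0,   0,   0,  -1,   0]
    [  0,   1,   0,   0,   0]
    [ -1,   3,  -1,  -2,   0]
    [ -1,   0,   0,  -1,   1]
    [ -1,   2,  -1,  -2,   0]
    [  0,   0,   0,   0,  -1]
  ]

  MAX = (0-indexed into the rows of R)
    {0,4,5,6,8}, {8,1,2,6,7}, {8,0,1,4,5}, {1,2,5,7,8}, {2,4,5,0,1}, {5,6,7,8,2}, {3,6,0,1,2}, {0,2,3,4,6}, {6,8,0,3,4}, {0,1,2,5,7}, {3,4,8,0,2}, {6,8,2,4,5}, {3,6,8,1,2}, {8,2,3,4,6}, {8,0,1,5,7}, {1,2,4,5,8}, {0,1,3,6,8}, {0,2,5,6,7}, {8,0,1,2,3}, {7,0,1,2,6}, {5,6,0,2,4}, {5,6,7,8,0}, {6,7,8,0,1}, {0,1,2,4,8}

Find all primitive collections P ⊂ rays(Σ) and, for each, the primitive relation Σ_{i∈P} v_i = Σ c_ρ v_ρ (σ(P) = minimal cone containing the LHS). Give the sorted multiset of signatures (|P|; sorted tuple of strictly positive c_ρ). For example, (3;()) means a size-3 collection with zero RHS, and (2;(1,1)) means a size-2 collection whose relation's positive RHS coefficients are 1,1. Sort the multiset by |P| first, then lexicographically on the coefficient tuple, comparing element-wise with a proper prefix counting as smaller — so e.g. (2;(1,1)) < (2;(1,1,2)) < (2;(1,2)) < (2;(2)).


Minimal non-faces — 9 found among 9 rays, 24 max cones:

  P={4,7}:  v_{4} + v_{7} = v_{5}  ⇒ sig = (2;(1))
  P={3,7}:  v_{3} + v_{7} = v_{2} + v_{6}  ⇒ sig = (2;(1,1))
  P={3,5}:  v_{3} + v_{5} = v_{2} + v_{4} + v_{6}  ⇒ sig = (2;(1,1,1))
  P={1,3,4}:  v_{1} + v_{3} + v_{4} = v_{2}  ⇒ sig = (3;(1))
  P={1,4,6}:  v_{1} + v_{4} + v_{6} = v_{7}  ⇒ sig = (3;(1))
  P={1,5,6}:  v_{1} + v_{5} + v_{6} = 2·v_{7}  ⇒ sig = (3;(2))
  P={0,2,6,8}:  v_{0} + v_{2} + v_{6} + v_{8} = 0  ⇒ sig = (4;())
  P={0,2,7,8}:  v_{0} + v_{2} + v_{7} + v_{8} = v_{1} + v_{4}  ⇒ sig = (4;(1,1))
  P={0,2,5,8}:  v_{0} + v_{2} + v_{5} + v_{8} = v_{1} + 2·v_{4}  ⇒ sig = (4;(1,2))

Hence PRS(X_Σ) =
    |P|=2: 3 collections, coeffs (1), (1,1), (1,1,1)
    |P|=3: 3 collections, coeffs (1), (1), (2)
    |P|=4: 3 collections, coeffs (), (1,1), (1,2)


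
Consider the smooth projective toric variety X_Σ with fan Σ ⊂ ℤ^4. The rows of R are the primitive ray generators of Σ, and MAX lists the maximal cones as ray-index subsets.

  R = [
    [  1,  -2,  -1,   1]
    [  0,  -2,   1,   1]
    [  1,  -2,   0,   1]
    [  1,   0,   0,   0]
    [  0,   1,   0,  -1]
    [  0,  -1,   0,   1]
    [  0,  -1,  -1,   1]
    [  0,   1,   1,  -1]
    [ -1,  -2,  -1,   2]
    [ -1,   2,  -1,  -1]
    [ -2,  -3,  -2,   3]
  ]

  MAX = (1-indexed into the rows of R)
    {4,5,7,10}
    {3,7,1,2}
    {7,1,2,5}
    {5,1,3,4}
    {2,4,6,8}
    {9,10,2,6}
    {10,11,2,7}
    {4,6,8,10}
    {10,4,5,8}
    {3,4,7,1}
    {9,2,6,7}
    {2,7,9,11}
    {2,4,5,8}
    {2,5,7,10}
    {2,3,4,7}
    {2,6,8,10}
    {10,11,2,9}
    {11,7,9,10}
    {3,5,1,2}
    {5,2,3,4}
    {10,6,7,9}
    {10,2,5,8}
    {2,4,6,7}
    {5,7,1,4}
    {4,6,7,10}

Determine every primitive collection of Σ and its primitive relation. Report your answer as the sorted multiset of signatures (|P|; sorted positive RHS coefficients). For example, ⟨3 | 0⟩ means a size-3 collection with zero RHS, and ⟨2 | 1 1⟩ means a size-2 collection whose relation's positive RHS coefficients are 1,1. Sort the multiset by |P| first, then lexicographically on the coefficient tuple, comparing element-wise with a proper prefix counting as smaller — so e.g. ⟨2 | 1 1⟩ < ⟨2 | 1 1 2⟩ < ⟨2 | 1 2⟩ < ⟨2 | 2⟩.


Minimal non-faces — 25 found among 11 rays, 25 max cones:

  P = {5,6}:  v_{5} + v_{6} = 0  so sig = ⟨2 | 0⟩
  P = {7,8}:  v_{7} + v_{8} = 0  so sig = ⟨2 | 0⟩
  P = {1,6}:  v_{1} + v_{6} = v_{3} + v_{7}  so sig = ⟨2 | 1 1⟩
  P = {1,8}:  v_{1} + v_{8} = v_{3} + v_{5}  so sig = ⟨2 | 1 1⟩
  P = {3,10}:  v_{3} + v_{10} = v_{5} + v_{7}  so sig = ⟨2 | 1 1⟩
  P = {4,9}:  v_{4} + v_{9} = v_{6} + v_{7}  so sig = ⟨2 | 1 1⟩
  P = {4,11}:  v_{4} + v_{11} = v_{7} + v_{9}  so sig = ⟨2 | 1 1⟩
  P = {3,6}:  v_{3} + v_{6} = v_{2} + v_{4} + v_{7}  so sig = ⟨2 | 1 1 1⟩
  P = {3,8}:  v_{3} + v_{8} = v_{2} + v_{4} + v_{5}  so sig = ⟨2 | 1 1 1⟩
  P = {5,9}:  v_{5} + v_{9} = v_{2} + v_{7} + v_{10}  so sig = ⟨2 | 1 1 1⟩
  P = {8,9}:  v_{8} + v_{9} = v_{2} + v_{6} + v_{10}  so sig = ⟨2 | 1 1 1⟩
  P = {8,11}:  v_{8} + v_{11} = v_{2} + v_{9} + v_{10}  so sig = ⟨2 | 1 1 1⟩
  P = {1,11}:  v_{1} + v_{11} = 2·v_{2} + v_{5} + 4·v_{7} + v_{10}  so sig = ⟨2 | 1 1 2 4⟩
  P = {1,9}:  v_{1} + v_{9} = v_{2} + v_{5} + 3·v_{7}  so sig = ⟨2 | 1 1 3⟩
  P = {3,9}:  v_{3} + v_{9} = v_{2} + 2·v_{7}  so sig = ⟨2 | 1 2⟩
  P = {3,11}:  v_{3} + v_{11} = 2·v_{2} + 3·v_{7} + v_{10}  so sig = ⟨2 | 1 2 3⟩
  P = {6,11}:  v_{6} + v_{11} = 2·v_{9}  so sig = ⟨2 | 2⟩
  P = {1,10}:  v_{1} + v_{10} = 2·v_{5} + 2·v_{7}  so sig = ⟨2 | 2 2⟩
  P = {5,11}:  v_{5} + v_{11} = 2·v_{2} + 2·v_{7} + 2·v_{10}  so sig = ⟨2 | 2 2 2⟩
  P = {2,4,10}:  v_{2} + v_{4} + v_{10} = 0  so sig = ⟨3 | 0⟩
  P = {3,5,7}:  v_{3} + v_{5} + v_{7} = v_{1}  so sig = ⟨3 | 1⟩
  P = {1,2,4}:  v_{1} + v_{2} + v_{4} = 2·v_{3}  so sig = ⟨3 | 2⟩
  P = {2,4,5,7}:  v_{2} + v_{4} + v_{5} + v_{7} = v_{3}  so sig = ⟨4 | 1⟩
  P = {2,6,7,10}:  v_{2} + v_{6} + v_{7} + v_{10} = v_{9}  so sig = ⟨4 | 1⟩
  P = {2,7,9,10}:  v_{2} + v_{7} + v_{9} + v_{10} = v_{11}  so sig = ⟨4 | 1⟩

so the primitive-relation signature multiset is
    |P|=2: 19 collections, coeffs (), (), (1,1), (1,1), (1,1), (1,1), (1,1), (1,1,1), (1,1,1), (1,1,1), (1,1,1), (1,1,1), (1,1,2,4), (1,1,3), (1,2), (1,2,3), (2), (2,2), (2,2,2)
    |P|=3: 3 collections, coeffs (), (1), (2)
    |P|=4: 3 collections, coeffs (1), (1), (1)


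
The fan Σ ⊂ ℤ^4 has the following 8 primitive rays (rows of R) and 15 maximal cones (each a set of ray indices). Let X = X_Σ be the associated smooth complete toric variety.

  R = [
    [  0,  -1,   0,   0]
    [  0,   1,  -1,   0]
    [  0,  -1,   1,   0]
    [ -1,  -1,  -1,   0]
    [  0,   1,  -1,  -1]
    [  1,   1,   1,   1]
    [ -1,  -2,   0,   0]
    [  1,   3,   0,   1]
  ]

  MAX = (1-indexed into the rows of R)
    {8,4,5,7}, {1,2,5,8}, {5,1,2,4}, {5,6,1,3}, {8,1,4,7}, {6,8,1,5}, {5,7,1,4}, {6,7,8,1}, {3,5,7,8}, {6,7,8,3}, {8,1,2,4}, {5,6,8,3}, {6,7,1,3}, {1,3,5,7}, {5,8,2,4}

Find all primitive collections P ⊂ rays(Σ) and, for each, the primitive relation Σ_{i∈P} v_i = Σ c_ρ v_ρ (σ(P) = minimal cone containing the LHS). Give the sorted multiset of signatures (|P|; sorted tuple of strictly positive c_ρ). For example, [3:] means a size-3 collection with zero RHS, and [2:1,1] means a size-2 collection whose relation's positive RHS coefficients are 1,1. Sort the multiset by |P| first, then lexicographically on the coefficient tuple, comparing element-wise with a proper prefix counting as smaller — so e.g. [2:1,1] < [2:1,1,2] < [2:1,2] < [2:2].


9 collections generate NE(X_Σ); each relation:

  • {2,3}:  v_{2} + v_{3} = 0  so sig = [2:]
  • {2,7}:  v_{2} + v_{7} = v_{4}  so sig = [2:1]
  • {3,4}:  v_{3} + v_{4} = v_{7}  so sig = [2:1]
  • {2,6}:  v_{2} + v_{6} = v_{1} + v_{8}  so sig = [2:1,1]
  • {4,6}:  v_{4} + v_{6} = v_{1} + v_{7} + v_{8}  so sig = [2:1,1,1]
  • {5,6,7}:  v_{5} + v_{6} + v_{7} = 0  so sig = [3:]
  • {1,3,8}:  v_{1} + v_{3} + v_{8} = v_{6}  so sig = [3:1]
  • {1,5,7,8}:  v_{1} + v_{5} + v_{7} + v_{8} = v_{2}  so sig = [4:1]
  • {1,4,5,8}:  v_{1} + v_{4} + v_{5} + v_{8} = 2·v_{2}  so sig = [4:2]

Hence PRS(X_Σ) =
    [2:]
    [2:1]
    [2:1]
    [2:1,1]
    [2:1,1,1]
    [3:]
    [3:1]
    [4:1]
    [4:2]


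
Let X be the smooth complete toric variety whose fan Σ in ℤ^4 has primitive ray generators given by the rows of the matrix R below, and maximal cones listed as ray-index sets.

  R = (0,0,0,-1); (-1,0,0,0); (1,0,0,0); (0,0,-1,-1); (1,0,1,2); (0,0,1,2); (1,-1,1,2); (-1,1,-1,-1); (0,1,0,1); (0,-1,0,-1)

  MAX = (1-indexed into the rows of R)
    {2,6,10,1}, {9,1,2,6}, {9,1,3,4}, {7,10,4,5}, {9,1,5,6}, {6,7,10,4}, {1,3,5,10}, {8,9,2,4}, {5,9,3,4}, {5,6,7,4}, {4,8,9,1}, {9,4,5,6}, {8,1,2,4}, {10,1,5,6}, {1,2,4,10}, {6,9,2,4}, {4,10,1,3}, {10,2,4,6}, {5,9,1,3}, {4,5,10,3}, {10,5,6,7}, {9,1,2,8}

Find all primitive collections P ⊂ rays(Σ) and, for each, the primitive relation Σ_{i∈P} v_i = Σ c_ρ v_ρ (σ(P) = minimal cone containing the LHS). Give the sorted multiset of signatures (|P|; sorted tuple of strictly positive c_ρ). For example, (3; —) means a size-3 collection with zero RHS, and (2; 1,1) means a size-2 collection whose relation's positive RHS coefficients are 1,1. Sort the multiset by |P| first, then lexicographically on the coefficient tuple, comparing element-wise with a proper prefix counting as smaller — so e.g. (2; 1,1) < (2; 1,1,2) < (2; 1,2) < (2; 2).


The 17 primitive collections of Σ (r=10, n=4):

  • {2,3}:  v_{2} + v_{3} = 0  ⇒ sig = (2; —)
  • {9,10}:  v_{9} + v_{10} = 0  ⇒ sig = (2; —)
  • {2,5}:  v_{2} + v_{5} = v_{6}  ⇒ sig = (2; 1)
  • {3,6}:  v_{3} + v_{6} = v_{5}  ⇒ sig = (2; 1)
  • {5,8}:  v_{5} + v_{8} = v_{9}  ⇒ sig = (2; 1)
  • {1,7}:  v_{1} + v_{7} = v_{5} + v_{10}  ⇒ sig = (2; 1,1)
  • {6,8}:  v_{6} + v_{8} = v_{2} + v_{9}  ⇒ sig = (2; 1,1)
  • {7,8}:  v_{7} + v_{8} = v_{4} + v_{6}  ⇒ sig = (2; 1,1)
  • {3,8}:  v_{3} + v_{8} = v_{1} + v_{4} + v_{9}  ⇒ sig = (2; 1,1,1)
  • {7,9}:  v_{7} + v_{9} = v_{4} + v_{5} + v_{6}  ⇒ sig = (2; 1,1,1)
  • {8,10}:  v_{8} + v_{10} = v_{1} + v_{2} + v_{4}  ⇒ sig = (2; 1,1,1)
  • {2,7}:  v_{2} + v_{7} = v_{4} + 2·v_{6} + v_{10}  ⇒ sig = (2; 1,1,2)
  • {3,7}:  v_{3} + v_{7} = v_{4} + 2·v_{5} + v_{10}  ⇒ sig = (2; 1,1,2)
  • {1,4,6}:  v_{1} + v_{4} + v_{6} = 0  ⇒ sig = (3; —)
  • {1,4,5}:  v_{1} + v_{4} + v_{5} = v_{3}  ⇒ sig = (3; 1)
  • {1,2,4,9}:  v_{1} + v_{2} + v_{4} + v_{9} = v_{8}  ⇒ sig = (4; 1)
  • {4,5,6,10}:  v_{4} + v_{5} + v_{6} + v_{10} = v_{7}  ⇒ sig = (4; 1)

Sorted signature multiset PRS(X):
    |P|=2: 13 collections, coeffs (), (), (1), (1), (1), (1,1), (1,1), (1,1), (1,1,1), (1,1,1), (1,1,1), (1,1,2), (1,1,2)
    |P|=3: 2 collections, coeffs (), (1)
    |P|=4: 2 collections, coeffs (1), (1)


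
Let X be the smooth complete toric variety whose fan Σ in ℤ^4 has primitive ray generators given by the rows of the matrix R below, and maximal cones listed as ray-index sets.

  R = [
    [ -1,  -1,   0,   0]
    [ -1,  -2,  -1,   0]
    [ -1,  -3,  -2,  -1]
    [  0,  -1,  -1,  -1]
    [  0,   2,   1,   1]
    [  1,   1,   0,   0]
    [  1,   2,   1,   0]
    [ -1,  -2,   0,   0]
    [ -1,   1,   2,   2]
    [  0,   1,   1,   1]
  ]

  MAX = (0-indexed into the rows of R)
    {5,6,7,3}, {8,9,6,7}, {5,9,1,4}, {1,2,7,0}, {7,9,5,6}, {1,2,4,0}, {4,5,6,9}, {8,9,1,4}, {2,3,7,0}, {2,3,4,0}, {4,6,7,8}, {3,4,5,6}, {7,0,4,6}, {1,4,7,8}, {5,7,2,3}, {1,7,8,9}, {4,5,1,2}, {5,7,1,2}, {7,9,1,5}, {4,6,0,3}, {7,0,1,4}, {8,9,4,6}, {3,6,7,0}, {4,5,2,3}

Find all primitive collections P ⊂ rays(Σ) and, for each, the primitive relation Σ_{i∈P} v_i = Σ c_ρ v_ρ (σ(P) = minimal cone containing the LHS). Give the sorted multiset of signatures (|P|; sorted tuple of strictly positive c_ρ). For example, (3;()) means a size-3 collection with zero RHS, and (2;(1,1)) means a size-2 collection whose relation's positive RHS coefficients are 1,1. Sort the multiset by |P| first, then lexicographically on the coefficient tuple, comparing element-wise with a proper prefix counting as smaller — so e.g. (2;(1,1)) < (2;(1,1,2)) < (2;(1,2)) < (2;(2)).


15 collections generate NE(X_Σ); each relation:

  P = {0,5}:  v_{0} + v_{5} = 0 ; sig = (2;())
  P = {1,6}:  v_{1} + v_{6} = 0 ; sig = (2;())
  P = {3,9}:  v_{3} + v_{9} = 0 ; sig = (2;())
  P = {1,3}:  v_{1} + v_{3} = v_{2} ; sig = (2;(1))
  P = {2,6}:  v_{2} + v_{6} = v_{3} ; sig = (2;(1))
  P = {2,9}:  v_{2} + v_{9} = v_{1} ; sig = (2;(1))
  P = {0,9}:  v_{0} + v_{9} = v_{4} + v_{7} ; sig = (2;(1,1))
  P = {3,8}:  v_{3} + v_{8} = v_{4} + v_{7} ; sig = (2;(1,1))
  P = {2,8}:  v_{2} + v_{8} = v_{1} + v_{4} + v_{7} ; sig = (2;(1,1,1))
  P = {5,8}:  v_{5} + v_{8} = 2·v_{9} ; sig = (2;(2))
  P = {0,8}:  v_{0} + v_{8} = 2·v_{4} + 2·v_{7} ; sig = (2;(2,2))
  P = {3,4,7}:  v_{3} + v_{4} + v_{7} = v_{0} ; sig = (3;(1))
  P = {4,5,7}:  v_{4} + v_{5} + v_{7} = v_{9} ; sig = (3;(1))
  P = {4,7,9}:  v_{4} + v_{7} + v_{9} = v_{8} ; sig = (3;(1))
  P = {2,4,7}:  v_{2} + v_{4} + v_{7} = v_{0} + v_{1} ; sig = (3;(1,1))

Signatures (|P|; sorted positive RHS coefficients), sorted:
{ (2;()) ×3,  (2;(1)) ×3,  (2;(1,1)) ×2,  (2;(1,1,1)),  (2;(2)),  (2;(2,2)),  (3;(1)) ×3,  (3;(1,1)) }


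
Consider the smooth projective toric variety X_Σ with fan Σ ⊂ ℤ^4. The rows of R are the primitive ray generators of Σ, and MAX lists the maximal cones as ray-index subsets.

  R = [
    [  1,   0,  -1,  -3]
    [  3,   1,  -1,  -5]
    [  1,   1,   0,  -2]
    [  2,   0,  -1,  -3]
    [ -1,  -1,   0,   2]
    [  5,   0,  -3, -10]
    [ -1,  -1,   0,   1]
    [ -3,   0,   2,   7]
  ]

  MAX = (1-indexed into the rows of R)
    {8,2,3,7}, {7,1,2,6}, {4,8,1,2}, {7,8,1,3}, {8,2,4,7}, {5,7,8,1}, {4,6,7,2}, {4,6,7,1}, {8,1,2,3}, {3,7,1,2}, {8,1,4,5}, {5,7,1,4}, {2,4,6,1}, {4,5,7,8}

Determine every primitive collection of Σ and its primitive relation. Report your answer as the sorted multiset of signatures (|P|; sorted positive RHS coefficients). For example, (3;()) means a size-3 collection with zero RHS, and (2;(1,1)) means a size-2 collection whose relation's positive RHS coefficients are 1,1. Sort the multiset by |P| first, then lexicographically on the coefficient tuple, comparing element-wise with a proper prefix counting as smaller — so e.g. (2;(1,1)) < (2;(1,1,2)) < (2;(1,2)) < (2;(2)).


9 collections generate NE(X_Σ); each relation:

  P={3,5}:  v_{3} + v_{5} = 0  →  sig = (2;())
  P={2,5}:  v_{2} + v_{5} = v_{4}  →  sig = (2;(1))
  P={3,4}:  v_{3} + v_{4} = v_{2}  →  sig = (2;(1))
  P={6,8}:  v_{6} + v_{8} = v_{4}  →  sig = (2;(1))
  P={3,6}:  v_{3} + v_{6} = v_{1} + 2·v_{2} + v_{7}  →  sig = (2;(1,1,2))
  P={5,6}:  v_{5} + v_{6} = v_{1} + 2·v_{4} + v_{7}  →  sig = (2;(1,1,2))
  P={1,2,7,8}:  v_{1} + v_{2} + v_{7} + v_{8} = 0  →  sig = (4;())
  P={1,2,4,7}:  v_{1} + v_{2} + v_{4} + v_{7} = v_{6}  →  sig = (4;(1))
  P={1,4,7,8}:  v_{1} + v_{4} + v_{7} + v_{8} = v_{5}  →  sig = (4;(1))

so the primitive-relation signature multiset is
    (2;())
    (2;(1))
    (2;(1))
    (2;(1))
    (2;(1,1,2))
    (2;(1,1,2))
    (4;())
    (4;(1))
    (4;(1))


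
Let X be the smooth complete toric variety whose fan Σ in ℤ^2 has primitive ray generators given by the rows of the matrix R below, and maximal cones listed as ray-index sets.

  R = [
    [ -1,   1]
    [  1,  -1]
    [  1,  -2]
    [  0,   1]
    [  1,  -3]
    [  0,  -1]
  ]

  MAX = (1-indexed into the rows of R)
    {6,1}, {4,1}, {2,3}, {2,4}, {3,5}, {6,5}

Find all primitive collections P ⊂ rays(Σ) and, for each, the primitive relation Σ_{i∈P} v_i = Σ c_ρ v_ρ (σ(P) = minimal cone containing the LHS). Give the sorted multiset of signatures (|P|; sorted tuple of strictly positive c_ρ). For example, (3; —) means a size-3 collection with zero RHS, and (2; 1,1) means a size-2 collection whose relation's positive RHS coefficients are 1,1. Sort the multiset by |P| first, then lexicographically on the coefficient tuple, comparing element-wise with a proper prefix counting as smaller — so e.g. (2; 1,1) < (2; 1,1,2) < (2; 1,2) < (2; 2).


The 9 primitive collections of Σ (r=6, n=2):

  {1,2}:  v_{1} + v_{2} = 0 ; sig = (2; —)
  {4,6}:  v_{4} + v_{6} = 0 ; sig = (2; —)
  {1,3}:  v_{1} + v_{3} = v_{6} ; sig = (2; 1)
  {2,6}:  v_{2} + v_{6} = v_{3} ; sig = (2; 1)
  {3,4}:  v_{3} + v_{4} = v_{2} ; sig = (2; 1)
  {3,6}:  v_{3} + v_{6} = v_{5} ; sig = (2; 1)
  {4,5}:  v_{4} + v_{5} = v_{3} ; sig = (2; 1)
  {1,5}:  v_{1} + v_{5} = 2·v_{6} ; sig = (2; 2)
  {2,5}:  v_{2} + v_{5} = 2·v_{3} ; sig = (2; 2)

Hence PRS(X_Σ) =
[(2; —), (2; —), (2; 1), (2; 1), (2; 1), (2; 1), (2; 1), (2; 2), (2; 2)]
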